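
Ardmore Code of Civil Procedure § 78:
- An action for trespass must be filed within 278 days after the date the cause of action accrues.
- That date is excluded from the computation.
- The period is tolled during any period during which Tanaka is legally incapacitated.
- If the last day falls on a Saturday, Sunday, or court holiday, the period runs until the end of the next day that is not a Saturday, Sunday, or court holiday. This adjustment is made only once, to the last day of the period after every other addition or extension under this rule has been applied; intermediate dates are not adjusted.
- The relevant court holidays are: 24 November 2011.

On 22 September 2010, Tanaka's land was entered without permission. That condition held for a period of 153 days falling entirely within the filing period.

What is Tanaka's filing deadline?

November 28, 2011

278 days after 22 September 2010 is June 27, 2011.
Tolling adds 153 days: June 27, 2011 + 153 days = November 27, 2011.
November 27, 2011 is Sunday. The next qualifying day is November 28, 2011.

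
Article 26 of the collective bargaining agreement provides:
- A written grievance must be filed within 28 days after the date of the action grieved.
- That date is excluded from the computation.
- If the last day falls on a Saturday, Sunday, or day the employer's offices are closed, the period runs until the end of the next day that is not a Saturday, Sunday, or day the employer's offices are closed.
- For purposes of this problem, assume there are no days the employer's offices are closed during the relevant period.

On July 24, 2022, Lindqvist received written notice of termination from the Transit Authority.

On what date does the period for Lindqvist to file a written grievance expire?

28 days after July 24, 2022 is August 21, 2022.
August 21, 2022 is Sunday. The next qualifying day is August 22, 2022.

August 22, 2022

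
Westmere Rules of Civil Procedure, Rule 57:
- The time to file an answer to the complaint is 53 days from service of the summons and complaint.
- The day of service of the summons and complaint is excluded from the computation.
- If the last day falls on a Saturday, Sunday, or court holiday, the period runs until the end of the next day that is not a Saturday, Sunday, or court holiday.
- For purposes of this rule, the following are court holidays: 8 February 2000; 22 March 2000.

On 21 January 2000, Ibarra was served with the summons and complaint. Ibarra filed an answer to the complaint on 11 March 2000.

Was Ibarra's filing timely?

Yes

53 days after 21 January 2000 is March 14, 2000.
March 14, 2000 is a Tuesday and not a court holiday, so no extension applies.
The deadline is March 14, 2000; the filing on March 11, 2000 is on or before that date.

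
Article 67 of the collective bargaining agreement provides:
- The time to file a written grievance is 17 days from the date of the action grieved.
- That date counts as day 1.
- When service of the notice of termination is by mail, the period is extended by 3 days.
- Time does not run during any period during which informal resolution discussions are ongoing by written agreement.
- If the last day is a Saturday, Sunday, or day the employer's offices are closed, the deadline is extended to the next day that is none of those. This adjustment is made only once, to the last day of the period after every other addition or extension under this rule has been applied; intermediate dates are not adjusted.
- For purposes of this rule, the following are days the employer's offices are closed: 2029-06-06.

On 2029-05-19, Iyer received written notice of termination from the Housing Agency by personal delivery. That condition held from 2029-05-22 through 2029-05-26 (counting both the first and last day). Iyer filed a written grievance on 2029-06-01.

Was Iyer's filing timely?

Counting 2029-05-19 as day 1, day 17 is June 4, 2029.
Service was not by mail, so no mail extension applies.
From May 22, 2029 through May 26, 2029 inclusive is 5 days; tolling adds 5 days: June 4, 2029 + 5 days = June 9, 2029.
June 9, 2029 is Saturday; June 10, 2029 is Sunday. The next qualifying day is June 11, 2029.
The deadline is June 11, 2029; the filing on June 1, 2029 is on or before that date.

Yes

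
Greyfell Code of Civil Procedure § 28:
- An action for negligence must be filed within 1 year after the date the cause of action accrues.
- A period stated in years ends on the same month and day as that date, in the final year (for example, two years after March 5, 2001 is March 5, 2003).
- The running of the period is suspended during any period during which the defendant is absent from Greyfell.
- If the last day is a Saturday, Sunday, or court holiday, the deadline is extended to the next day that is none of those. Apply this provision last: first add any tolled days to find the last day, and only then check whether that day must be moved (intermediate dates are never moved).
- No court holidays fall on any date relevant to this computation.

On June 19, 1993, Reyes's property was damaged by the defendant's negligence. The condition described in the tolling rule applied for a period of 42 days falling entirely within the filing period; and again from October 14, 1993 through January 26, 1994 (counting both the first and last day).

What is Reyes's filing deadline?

1 year after June 19, 1993 is June 19, 1994.
Tolling adds 42 days: June 19, 1994 + 42 days = July 31, 1994.
From October 14, 1993 through January 26, 1994 inclusive is 105 days; tolling adds 105 days: July 31, 1994 + 105 days = November 13, 1994.
November 13, 1994 is Sunday. The next qualifying day is November 14, 1994.

November 14, 1994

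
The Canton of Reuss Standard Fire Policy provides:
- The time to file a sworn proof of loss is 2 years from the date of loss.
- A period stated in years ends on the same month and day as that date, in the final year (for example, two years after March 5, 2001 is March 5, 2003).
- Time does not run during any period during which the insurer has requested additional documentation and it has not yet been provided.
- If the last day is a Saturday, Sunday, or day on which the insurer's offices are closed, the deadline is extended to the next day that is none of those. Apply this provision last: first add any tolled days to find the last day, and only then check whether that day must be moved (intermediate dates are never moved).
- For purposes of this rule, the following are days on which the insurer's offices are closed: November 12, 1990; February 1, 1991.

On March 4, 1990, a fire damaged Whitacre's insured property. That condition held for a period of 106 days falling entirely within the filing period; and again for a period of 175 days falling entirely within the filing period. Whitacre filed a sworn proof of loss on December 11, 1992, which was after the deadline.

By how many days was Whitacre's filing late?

1 day

2 years after March 4, 1990 is March 4, 1992.
Tolling adds 106 days: March 4, 1992 + 106 days = June 18, 1992.
Tolling adds 175 days: June 18, 1992 + 175 days = December 10, 1992.
December 10, 1992 is a Thursday and not a day on which the insurer's offices are closed, so no extension applies.
The deadline is December 10, 1992; from December 10, 1992 to December 11, 1992 is 1 days.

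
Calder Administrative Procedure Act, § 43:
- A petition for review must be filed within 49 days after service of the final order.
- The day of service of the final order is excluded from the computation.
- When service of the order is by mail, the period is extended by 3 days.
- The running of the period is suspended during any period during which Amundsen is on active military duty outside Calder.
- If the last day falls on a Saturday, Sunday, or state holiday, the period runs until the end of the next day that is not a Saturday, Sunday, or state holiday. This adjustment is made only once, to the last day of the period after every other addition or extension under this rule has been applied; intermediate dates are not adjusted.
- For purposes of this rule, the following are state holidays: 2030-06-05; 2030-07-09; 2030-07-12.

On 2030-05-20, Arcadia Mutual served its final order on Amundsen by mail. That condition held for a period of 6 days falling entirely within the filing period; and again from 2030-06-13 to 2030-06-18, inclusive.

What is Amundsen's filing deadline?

July 23, 2030

49 days after 2030-05-20 is July 8, 2030.
Service was by mail, adding 3 days: July 8, 2030 + 3 days = July 11, 2030.
Tolling adds 6 days: July 11, 2030 + 6 days = July 17, 2030.
From June 13, 2030 through June 18, 2030 inclusive is 6 days; tolling adds 6 days: July 17, 2030 + 6 days = July 23, 2030.
July 23, 2030 is a Tuesday and not a state holiday, so no extension applies.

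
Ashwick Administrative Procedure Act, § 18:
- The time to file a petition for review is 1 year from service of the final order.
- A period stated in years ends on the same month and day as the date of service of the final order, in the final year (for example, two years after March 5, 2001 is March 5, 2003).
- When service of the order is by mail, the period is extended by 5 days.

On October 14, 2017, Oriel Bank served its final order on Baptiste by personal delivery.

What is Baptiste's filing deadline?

1 year after October 14, 2017 is October 14, 2018.
Service was not by mail, so no mail extension applies.

October 14, 2018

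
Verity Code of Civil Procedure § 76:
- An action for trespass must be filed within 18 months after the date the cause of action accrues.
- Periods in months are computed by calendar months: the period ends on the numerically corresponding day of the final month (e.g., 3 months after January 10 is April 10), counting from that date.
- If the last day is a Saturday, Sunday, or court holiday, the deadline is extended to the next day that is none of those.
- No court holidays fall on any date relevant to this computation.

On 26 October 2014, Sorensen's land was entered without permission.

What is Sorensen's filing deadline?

18 months after 26 October 2014 is April 26, 2016.
April 26, 2016 is a Tuesday and not a court holiday, so no extension applies.

April 26, 2016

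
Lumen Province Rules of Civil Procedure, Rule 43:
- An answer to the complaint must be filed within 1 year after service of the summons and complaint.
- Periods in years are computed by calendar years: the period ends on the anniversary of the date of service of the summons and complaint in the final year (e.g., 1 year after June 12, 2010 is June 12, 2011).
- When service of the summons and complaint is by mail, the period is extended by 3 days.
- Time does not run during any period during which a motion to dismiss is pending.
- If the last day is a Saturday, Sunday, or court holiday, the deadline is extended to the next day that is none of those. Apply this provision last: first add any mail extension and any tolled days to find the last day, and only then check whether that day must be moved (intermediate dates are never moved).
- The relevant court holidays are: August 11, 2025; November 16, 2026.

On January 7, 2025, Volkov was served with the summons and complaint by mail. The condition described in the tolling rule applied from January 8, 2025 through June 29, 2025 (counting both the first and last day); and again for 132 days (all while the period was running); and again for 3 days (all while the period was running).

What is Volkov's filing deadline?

1 year after January 7, 2025 is January 7, 2026.
Service was by mail, adding 3 days: January 7, 2026 + 3 days = January 10, 2026.
From January 8, 2025 through June 29, 2025 inclusive is 173 days; tolling adds 173 days: January 10, 2026 + 173 days = July 2, 2026.
Tolling adds 132 days: July 2, 2026 + 132 days = November 11, 2026.
Tolling adds 3 days: November 11, 2026 + 3 days = November 14, 2026.
November 14, 2026 is Saturday; November 15, 2026 is Sunday; November 16, 2026 is a listed holiday. The next qualifying day is November 17, 2026.

November 17, 2026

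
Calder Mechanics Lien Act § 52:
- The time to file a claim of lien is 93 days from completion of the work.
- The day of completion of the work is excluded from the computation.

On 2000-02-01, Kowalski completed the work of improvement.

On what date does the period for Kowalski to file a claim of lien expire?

May 4, 2000

93 days after 2000-02-01 is May 4, 2000.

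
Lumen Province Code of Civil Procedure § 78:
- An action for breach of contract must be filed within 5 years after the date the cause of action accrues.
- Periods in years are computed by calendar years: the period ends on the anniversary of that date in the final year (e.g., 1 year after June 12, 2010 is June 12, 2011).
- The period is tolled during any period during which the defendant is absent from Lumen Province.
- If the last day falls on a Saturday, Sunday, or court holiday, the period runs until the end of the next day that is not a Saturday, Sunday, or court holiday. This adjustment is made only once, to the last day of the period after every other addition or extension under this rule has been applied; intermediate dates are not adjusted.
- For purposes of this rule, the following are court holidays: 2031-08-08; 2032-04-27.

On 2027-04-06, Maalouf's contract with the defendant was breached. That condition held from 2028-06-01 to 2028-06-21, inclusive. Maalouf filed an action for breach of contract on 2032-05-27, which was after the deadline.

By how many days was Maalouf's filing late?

5 years after 2027-04-06 is April 6, 2032.
From June 1, 2028 through June 21, 2028 inclusive is 21 days; tolling adds 21 days: April 6, 2032 + 21 days = April 27, 2032.
April 27, 2032 is a listed holiday. The next qualifying day is April 28, 2032.
The deadline is April 28, 2032; from April 28, 2032 to May 27, 2032 is 29 days.

29 days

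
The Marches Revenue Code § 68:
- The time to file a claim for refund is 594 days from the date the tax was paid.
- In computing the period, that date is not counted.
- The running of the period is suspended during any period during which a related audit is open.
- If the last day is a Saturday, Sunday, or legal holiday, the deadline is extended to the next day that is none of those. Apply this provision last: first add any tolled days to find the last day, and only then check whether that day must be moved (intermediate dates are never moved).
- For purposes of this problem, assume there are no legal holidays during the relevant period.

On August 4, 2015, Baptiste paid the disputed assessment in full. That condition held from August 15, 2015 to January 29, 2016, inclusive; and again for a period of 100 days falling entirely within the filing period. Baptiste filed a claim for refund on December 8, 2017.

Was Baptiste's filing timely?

Yes

594 days after August 4, 2015 is March 20, 2017.
From August 15, 2015 through January 29, 2016 inclusive is 168 days; tolling adds 168 days: March 20, 2017 + 168 days = September 4, 2017.
Tolling adds 100 days: September 4, 2017 + 100 days = December 13, 2017.
December 13, 2017 is a Wednesday and not a legal holiday, so no extension applies.
The deadline is December 13, 2017; the filing on December 8, 2017 is on or before that date.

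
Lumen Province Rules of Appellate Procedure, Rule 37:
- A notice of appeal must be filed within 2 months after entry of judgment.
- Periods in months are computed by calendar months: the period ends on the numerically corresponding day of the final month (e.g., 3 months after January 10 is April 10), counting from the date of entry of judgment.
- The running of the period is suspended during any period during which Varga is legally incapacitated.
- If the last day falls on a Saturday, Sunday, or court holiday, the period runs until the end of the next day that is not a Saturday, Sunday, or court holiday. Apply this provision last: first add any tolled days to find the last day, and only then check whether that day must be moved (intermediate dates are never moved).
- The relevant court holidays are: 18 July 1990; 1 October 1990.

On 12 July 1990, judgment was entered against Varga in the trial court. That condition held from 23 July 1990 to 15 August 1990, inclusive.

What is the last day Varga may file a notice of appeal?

October 8, 1990

2 months after 12 July 1990 is September 12, 1990.
From July 23, 1990 through August 15, 1990 inclusive is 24 days; tolling adds 24 days: September 12, 1990 + 24 days = October 6, 1990.
October 6, 1990 is Saturday; October 7, 1990 is Sunday. The next qualifying day is October 8, 1990.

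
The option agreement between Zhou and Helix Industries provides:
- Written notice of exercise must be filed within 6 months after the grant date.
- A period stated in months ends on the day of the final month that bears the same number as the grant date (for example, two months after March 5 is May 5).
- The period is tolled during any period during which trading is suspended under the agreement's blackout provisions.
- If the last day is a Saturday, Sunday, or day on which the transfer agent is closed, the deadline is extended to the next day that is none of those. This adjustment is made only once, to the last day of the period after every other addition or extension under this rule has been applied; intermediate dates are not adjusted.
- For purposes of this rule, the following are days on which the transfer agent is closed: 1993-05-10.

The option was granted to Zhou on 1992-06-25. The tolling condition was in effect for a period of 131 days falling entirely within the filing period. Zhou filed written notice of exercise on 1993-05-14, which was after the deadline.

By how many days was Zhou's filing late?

6 months after 1992-06-25 is December 25, 1992.
Tolling adds 131 days: December 25, 1992 + 131 days = May 5, 1993.
May 5, 1993 is a Wednesday and not a day on which the transfer agent is closed, so no extension applies.
The deadline is May 5, 1993; from May 5, 1993 to May 14, 1993 is 9 days.

9 days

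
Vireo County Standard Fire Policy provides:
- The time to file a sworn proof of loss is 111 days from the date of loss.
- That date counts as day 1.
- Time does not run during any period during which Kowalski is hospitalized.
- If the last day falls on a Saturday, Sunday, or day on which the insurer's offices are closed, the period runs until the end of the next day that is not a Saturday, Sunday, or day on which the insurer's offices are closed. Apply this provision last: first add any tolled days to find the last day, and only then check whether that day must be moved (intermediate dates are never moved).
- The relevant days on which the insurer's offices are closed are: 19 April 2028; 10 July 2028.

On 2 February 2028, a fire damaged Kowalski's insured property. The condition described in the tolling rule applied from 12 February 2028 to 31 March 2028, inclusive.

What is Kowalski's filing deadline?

Counting 2 February 2028 as day 1, day 111 is May 22, 2028.
From February 12, 2028 through March 31, 2028 inclusive is 49 days; tolling adds 49 days: May 22, 2028 + 49 days = July 10, 2028.
July 10, 2028 is a listed holiday. The next qualifying day is July 11, 2028.

July 11, 2028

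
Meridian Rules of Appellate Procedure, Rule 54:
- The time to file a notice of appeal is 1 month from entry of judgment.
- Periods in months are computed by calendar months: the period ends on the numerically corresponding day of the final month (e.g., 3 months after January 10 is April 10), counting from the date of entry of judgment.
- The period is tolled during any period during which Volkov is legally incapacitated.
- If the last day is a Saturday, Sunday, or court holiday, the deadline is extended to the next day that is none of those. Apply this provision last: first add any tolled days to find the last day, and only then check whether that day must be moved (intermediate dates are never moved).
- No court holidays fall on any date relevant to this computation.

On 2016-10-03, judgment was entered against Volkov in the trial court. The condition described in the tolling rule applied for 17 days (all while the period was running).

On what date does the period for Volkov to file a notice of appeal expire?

1 month after 2016-10-03 is November 3, 2016.
Tolling adds 17 days: November 3, 2016 + 17 days = November 20, 2016.
November 20, 2016 is Sunday. The next qualifying day is November 21, 2016.

November 21, 2016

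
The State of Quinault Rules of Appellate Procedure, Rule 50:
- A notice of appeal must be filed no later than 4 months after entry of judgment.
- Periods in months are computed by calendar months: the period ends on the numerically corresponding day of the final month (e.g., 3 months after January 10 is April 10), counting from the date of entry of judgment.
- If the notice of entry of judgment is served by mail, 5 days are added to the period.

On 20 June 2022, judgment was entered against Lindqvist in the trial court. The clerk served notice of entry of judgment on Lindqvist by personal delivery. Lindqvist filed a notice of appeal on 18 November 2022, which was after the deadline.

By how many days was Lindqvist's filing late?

4 months after 20 June 2022 is October 20, 2022.
Service was not by mail, so no mail extension applies.
The deadline is October 20, 2022; from October 20, 2022 to November 18, 2022 is 29 days.

29 days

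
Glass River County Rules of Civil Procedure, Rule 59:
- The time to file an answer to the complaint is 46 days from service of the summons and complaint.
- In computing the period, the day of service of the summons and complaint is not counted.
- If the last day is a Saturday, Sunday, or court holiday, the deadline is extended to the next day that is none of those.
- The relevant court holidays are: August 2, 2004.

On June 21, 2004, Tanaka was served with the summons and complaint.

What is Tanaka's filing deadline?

46 days after June 21, 2004 is August 6, 2004.
August 6, 2004 is a Friday and not a court holiday, so no extension applies.

August 6, 2004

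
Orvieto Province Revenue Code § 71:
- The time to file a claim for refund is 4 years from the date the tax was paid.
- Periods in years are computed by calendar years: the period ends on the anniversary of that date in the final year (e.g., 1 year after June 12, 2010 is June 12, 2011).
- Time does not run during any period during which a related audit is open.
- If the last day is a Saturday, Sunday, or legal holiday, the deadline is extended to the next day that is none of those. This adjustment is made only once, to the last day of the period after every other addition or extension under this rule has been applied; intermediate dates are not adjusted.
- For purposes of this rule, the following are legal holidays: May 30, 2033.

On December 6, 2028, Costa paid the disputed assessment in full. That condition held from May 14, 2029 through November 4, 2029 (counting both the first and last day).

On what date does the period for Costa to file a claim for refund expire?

May 31, 2033

4 years after December 6, 2028 is December 6, 2032.
From May 14, 2029 through November 4, 2029 inclusive is 175 days; tolling adds 175 days: December 6, 2032 + 175 days = May 30, 2033.
May 30, 2033 is a listed holiday. The next qualifying day is May 31, 2033.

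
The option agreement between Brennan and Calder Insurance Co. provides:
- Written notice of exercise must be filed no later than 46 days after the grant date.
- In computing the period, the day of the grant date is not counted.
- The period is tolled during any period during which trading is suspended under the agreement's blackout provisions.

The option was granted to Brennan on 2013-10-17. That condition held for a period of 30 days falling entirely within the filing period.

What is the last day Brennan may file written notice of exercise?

46 days after 2013-10-17 is December 2, 2013.
Tolling adds 30 days: December 2, 2013 + 30 days = January 1, 2014.

January 1, 2014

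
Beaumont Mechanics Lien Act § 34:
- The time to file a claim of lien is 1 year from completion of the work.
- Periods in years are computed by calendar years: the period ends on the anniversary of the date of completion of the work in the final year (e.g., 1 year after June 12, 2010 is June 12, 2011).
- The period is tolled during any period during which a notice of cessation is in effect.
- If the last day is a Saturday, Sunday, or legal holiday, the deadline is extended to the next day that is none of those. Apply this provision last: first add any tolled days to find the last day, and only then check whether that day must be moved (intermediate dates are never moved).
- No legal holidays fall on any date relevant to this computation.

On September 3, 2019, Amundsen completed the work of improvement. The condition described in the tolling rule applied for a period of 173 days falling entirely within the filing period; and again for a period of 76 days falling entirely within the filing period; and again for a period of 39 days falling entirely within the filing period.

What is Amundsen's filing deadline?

June 18, 2021

1 year after September 3, 2019 is September 3, 2020.
Tolling adds 173 days: September 3, 2020 + 173 days = February 23, 2021.
Tolling adds 76 days: February 23, 2021 + 76 days = May 10, 2021.
Tolling adds 39 days: May 10, 2021 + 39 days = June 18, 2021.
June 18, 2021 is a Friday and not a legal holiday, so no extension applies.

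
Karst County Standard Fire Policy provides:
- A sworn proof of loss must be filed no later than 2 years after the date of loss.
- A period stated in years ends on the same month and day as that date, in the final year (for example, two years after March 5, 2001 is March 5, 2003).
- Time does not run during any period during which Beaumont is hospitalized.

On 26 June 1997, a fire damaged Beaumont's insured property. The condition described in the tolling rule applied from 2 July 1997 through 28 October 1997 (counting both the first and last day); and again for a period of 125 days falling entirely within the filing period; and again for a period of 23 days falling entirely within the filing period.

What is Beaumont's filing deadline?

March 19, 2000

2 years after 26 June 1997 is June 26, 1999.
From July 2, 1997 through October 28, 1997 inclusive is 119 days; tolling adds 119 days: June 26, 1999 + 119 days = October 23, 1999.
Tolling adds 125 days: October 23, 1999 + 125 days = February 25, 2000.
Tolling adds 23 days: February 25, 2000 + 23 days = March 19, 2000.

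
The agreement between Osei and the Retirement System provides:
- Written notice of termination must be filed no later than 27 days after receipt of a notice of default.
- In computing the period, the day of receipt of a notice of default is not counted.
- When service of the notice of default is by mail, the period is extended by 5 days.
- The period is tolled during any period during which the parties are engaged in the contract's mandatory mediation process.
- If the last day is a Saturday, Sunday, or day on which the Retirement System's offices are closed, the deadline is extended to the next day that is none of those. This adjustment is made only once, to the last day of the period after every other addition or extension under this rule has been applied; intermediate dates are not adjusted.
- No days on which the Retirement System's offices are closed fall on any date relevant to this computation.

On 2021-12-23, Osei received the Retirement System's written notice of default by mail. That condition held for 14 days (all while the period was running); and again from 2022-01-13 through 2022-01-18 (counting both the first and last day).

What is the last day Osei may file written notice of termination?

27 days after 2021-12-23 is January 19, 2022.
Service was by mail, adding 5 days: January 19, 2022 + 5 days = January 24, 2022.
Tolling adds 14 days: January 24, 2022 + 14 days = February 7, 2022.
From January 13, 2022 through January 18, 2022 inclusive is 6 days; tolling adds 6 days: February 7, 2022 + 6 days = February 13, 2022.
February 13, 2022 is Sunday. The next qualifying day is February 14, 2022.

February 14, 2022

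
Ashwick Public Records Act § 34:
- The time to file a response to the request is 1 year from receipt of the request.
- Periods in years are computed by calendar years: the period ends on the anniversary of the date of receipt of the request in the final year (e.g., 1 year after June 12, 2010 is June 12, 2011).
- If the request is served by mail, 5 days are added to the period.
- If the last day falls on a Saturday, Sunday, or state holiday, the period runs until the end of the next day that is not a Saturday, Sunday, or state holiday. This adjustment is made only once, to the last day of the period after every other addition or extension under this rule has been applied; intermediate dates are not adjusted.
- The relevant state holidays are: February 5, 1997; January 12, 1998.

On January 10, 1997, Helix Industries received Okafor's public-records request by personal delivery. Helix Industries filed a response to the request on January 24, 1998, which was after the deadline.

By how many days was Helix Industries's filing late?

1 year after January 10, 1997 is January 10, 1998.
Service was not by mail, so no mail extension applies.
January 10, 1998 is Saturday; January 11, 1998 is Sunday; January 12, 1998 is a listed holiday. The next qualifying day is January 13, 1998.
The deadline is January 13, 1998; from January 13, 1998 to January 24, 1998 is 11 days.

11 days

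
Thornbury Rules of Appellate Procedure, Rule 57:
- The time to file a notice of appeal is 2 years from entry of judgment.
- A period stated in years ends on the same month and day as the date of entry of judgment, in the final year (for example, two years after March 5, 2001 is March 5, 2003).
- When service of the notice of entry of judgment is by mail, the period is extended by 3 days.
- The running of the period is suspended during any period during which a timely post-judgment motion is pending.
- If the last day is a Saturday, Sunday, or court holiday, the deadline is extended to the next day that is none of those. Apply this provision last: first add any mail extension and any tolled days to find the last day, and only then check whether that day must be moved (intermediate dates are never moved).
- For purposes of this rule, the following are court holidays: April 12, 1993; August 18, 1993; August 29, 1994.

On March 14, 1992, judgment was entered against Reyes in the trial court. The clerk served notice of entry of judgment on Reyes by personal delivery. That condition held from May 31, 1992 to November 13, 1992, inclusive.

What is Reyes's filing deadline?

August 30, 1994

2 years after March 14, 1992 is March 14, 1994.
Service was not by mail, so no mail extension applies.
From May 31, 1992 through November 13, 1992 inclusive is 167 days; tolling adds 167 days: March 14, 1994 + 167 days = August 28, 1994.
August 28, 1994 is Sunday; August 29, 1994 is a listed holiday. The next qualifying day is August 30, 1994.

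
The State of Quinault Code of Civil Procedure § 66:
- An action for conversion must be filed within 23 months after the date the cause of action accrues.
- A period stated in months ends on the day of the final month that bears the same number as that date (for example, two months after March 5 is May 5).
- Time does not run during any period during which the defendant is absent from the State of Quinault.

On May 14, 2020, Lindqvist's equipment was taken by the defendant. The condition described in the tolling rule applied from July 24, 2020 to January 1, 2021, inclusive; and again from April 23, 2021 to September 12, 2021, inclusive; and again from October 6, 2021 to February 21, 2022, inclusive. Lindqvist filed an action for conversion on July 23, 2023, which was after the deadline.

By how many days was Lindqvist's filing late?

21 days

23 months after May 14, 2020 is April 14, 2022.
From July 24, 2020 through January 1, 2021 inclusive is 162 days; tolling adds 162 days: April 14, 2022 + 162 days = September 23, 2022.
From April 23, 2021 through September 12, 2021 inclusive is 143 days; tolling adds 143 days: September 23, 2022 + 143 days = February 13, 2023.
From October 6, 2021 through February 21, 2022 inclusive is 139 days; tolling adds 139 days: February 13, 2023 + 139 days = July 2, 2023.
The deadline is July 2, 2023; from July 2, 2023 to July 23, 2023 is 21 days.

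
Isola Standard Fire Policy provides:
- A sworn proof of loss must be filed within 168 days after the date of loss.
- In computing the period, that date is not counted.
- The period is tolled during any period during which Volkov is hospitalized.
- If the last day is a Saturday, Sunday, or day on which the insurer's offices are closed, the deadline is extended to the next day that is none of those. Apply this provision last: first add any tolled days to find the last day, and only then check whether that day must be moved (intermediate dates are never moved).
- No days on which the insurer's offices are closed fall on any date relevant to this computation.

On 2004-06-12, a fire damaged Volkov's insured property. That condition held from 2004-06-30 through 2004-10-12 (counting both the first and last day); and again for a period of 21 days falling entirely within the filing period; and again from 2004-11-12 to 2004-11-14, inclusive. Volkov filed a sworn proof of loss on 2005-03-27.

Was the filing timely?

168 days after 2004-06-12 is November 27, 2004.
From June 30, 2004 through October 12, 2004 inclusive is 105 days; tolling adds 105 days: November 27, 2004 + 105 days = March 12, 2005.
Tolling adds 21 days: March 12, 2005 + 21 days = April 2, 2005.
From November 12, 2004 through November 14, 2004 inclusive is 3 days; tolling adds 3 days: April 2, 2005 + 3 days = April 5, 2005.
April 5, 2005 is a Tuesday and not a day on which the insurer's offices are closed, so no extension applies.
The deadline is April 5, 2005; the filing on March 27, 2005 is on or before that date.

Yes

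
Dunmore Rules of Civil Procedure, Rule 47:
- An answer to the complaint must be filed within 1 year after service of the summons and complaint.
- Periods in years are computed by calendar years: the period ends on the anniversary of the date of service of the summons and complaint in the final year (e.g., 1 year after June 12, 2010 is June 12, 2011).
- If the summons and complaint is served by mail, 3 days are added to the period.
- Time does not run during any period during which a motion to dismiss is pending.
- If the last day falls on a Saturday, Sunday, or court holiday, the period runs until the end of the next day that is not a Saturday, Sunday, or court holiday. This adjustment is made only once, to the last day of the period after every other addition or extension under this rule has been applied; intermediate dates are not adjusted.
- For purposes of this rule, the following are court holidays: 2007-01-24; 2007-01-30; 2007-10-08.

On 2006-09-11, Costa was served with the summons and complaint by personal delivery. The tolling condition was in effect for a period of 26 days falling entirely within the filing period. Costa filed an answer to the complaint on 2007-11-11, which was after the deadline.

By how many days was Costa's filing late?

33 days

1 year after 2006-09-11 is September 11, 2007.
Service was not by mail, so no mail extension applies.
Tolling adds 26 days: September 11, 2007 + 26 days = October 7, 2007.
October 7, 2007 is Sunday; October 8, 2007 is a listed holiday. The next qualifying day is October 9, 2007.
The deadline is October 9, 2007; from October 9, 2007 to November 11, 2007 is 33 days.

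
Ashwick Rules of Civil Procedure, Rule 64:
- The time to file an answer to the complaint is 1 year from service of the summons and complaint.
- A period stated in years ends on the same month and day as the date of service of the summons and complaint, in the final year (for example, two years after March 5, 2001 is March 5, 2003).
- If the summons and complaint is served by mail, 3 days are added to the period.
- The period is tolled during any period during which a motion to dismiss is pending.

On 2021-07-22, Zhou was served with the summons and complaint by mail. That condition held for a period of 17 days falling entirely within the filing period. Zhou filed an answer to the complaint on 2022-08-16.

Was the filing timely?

No

1 year after 2021-07-22 is July 22, 2022.
Service was by mail, adding 3 days: July 22, 2022 + 3 days = July 25, 2022.
Tolling adds 17 days: July 25, 2022 + 17 days = August 11, 2022.
The deadline is August 11, 2022; the filing on August 16, 2022 is after that date.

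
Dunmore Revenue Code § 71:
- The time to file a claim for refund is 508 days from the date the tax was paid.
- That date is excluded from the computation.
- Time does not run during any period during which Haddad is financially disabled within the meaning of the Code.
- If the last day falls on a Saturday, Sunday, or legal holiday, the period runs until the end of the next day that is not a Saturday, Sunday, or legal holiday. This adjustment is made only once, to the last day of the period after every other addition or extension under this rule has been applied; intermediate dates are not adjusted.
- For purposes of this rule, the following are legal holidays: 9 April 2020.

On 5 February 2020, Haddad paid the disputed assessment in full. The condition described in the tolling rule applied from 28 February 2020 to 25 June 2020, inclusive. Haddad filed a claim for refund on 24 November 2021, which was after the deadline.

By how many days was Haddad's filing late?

508 days after 5 February 2020 is June 27, 2021.
From February 28, 2020 through June 25, 2020 inclusive is 119 days; tolling adds 119 days: June 27, 2021 + 119 days = October 24, 2021.
October 24, 2021 is Sunday. The next qualifying day is October 25, 2021.
The deadline is October 25, 2021; from October 25, 2021 to November 24, 2021 is 30 days.

30 days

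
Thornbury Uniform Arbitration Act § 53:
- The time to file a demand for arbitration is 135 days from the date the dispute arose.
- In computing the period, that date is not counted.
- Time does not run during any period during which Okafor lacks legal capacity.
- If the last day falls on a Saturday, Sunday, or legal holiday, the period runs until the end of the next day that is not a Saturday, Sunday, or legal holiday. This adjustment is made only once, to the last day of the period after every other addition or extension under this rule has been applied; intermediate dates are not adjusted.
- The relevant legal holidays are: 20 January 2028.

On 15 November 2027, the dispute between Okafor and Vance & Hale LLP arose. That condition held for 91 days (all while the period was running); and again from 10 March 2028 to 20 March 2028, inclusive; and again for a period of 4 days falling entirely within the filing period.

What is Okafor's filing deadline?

135 days after 15 November 2027 is March 29, 2028.
Tolling adds 91 days: March 29, 2028 + 91 days = June 28, 2028.
From March 10, 2028 through March 20, 2028 inclusive is 11 days; tolling adds 11 days: June 28, 2028 + 11 days = July 9, 2028.
Tolling adds 4 days: July 9, 2028 + 4 days = July 13, 2028.
July 13, 2028 is a Thursday and not a legal holiday, so no extension applies.

July 13, 2028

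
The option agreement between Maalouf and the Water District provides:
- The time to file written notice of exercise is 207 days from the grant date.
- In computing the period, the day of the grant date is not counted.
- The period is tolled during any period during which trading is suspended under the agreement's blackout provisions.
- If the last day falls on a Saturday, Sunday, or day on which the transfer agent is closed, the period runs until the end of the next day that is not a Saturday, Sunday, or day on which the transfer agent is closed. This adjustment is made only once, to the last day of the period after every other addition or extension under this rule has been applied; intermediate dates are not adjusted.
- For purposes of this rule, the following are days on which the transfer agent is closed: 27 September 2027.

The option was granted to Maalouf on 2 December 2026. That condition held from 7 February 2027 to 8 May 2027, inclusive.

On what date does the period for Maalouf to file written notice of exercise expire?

September 28, 2027

207 days after 2 December 2026 is June 27, 2027.
From February 7, 2027 through May 8, 2027 inclusive is 91 days; tolling adds 91 days: June 27, 2027 + 91 days = September 26, 2027.
September 26, 2027 is Sunday; September 27, 2027 is a listed holiday. The next qualifying day is September 28, 2027.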